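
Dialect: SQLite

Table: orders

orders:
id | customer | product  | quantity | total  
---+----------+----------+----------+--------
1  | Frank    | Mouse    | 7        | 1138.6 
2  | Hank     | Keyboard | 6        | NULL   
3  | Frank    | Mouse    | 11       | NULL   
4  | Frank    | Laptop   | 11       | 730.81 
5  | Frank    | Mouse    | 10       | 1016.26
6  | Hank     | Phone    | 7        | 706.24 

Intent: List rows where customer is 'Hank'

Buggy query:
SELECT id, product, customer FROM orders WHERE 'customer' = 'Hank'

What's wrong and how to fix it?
Bug: 'customer' in single quotes is a string literal, not the column; the comparison is literal-vs-literal and never true

Fix: Remove the quotes around the column name (or use double quotes for an identifier)

Corrected query:
SELECT id, product, customer FROM orders WHERE customer = 'Hank'

Result:
id | product  | customer
---+----------+---------
2  | Keyboard | Hank    
6  | Phone    | Hank    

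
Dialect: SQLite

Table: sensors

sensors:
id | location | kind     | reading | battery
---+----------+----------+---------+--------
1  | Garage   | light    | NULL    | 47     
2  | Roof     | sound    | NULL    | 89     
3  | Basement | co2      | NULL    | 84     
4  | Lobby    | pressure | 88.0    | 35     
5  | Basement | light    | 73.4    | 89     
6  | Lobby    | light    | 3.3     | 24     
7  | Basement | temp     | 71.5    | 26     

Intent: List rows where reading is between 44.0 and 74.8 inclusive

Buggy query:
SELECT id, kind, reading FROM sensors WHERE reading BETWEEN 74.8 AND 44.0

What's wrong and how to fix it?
Bug: BETWEEN expects the lower bound first; with 74.8 AND 44.0 the range is empty

Fix: Swap the bounds so the smaller value comes first

Corrected query:
SELECT id, kind, reading FROM sensors WHERE reading BETWEEN 44.0 AND 74.8

Result:
id | kind  | reading
---+-------+--------
5  | light | 73.4   
7  | temp  | 71.5   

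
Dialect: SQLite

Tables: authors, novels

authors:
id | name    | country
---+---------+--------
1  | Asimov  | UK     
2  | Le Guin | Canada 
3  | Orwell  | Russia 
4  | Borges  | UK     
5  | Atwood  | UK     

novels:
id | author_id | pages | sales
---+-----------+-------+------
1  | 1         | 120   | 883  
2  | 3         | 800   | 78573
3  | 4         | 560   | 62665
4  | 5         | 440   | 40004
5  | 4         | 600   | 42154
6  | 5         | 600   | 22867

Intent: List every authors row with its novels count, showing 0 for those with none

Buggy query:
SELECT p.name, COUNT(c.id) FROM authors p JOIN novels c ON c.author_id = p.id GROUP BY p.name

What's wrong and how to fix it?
Bug: An inner join excludes parents with zero children

Fix: Switch to LEFT JOIN to retain unmatched parent rows

Corrected query:
SELECT p.name, COUNT(c.id) FROM authors p LEFT JOIN novels c ON c.author_id = p.id GROUP BY p.name

Result:
name    | COUNT(c.id)
--------+------------
Asimov  | 1          
Atwood  | 2          
Borges  | 2          
Le Guin | 0          
Orwell  | 1          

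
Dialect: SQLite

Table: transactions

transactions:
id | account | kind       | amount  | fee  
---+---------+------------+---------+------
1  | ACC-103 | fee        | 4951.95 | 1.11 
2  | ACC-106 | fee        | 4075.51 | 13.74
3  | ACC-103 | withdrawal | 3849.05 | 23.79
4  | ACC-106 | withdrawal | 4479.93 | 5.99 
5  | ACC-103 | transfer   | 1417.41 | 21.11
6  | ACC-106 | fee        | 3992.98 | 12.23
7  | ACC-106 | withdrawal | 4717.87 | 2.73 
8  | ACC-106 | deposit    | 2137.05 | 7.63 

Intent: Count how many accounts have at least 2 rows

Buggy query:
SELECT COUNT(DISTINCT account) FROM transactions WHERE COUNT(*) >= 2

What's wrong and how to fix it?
Bug: WHERE filters individual rows, not groups, so a group-level COUNT is invalid there

Fix: Group first with HAVING COUNT(*) >= 2, then COUNT the resulting groups

Corrected query:
SELECT COUNT(*) FROM (SELECT account FROM transactions GROUP BY account HAVING COUNT(*) >= 2)

Result:
COUNT(*)
--------
2       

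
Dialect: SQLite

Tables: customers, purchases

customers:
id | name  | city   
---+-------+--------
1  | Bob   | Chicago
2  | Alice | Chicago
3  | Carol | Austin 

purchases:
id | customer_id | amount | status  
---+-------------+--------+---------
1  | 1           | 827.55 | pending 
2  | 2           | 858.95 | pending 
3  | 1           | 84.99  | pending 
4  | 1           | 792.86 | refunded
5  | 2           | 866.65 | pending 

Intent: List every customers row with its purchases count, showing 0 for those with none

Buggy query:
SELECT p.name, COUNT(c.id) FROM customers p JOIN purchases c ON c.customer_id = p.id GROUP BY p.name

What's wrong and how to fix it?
Bug: An inner join excludes parents with zero children

Fix: Use LEFT JOIN so parents without children still appear (COUNT(c.id) gives 0)

Corrected query:
SELECT p.name, COUNT(c.id) FROM customers p LEFT JOIN purchases c ON c.customer_id = p.id GROUP BY p.name

Result:
name  | COUNT(c.id)
------+------------
Alice | 2          
Bob   | 3          
Carol | 0          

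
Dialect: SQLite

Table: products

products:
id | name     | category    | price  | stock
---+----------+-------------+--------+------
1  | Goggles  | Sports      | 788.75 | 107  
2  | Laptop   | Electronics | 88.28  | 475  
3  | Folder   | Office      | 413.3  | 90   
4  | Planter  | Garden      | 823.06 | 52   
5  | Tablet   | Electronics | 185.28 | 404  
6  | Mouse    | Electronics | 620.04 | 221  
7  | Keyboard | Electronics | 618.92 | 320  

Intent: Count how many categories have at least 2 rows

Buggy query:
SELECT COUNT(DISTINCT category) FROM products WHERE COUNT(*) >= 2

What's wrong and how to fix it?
Bug: COUNT(*) cannot appear in WHERE; the per-group count doesn't exist yet

Fix: Use a subquery that GROUPs and filters with HAVING, then count its rows

Corrected query:
SELECT COUNT(*) FROM (SELECT category FROM products GROUP BY category HAVING COUNT(*) >= 2)

Result:
COUNT(*)
--------
1       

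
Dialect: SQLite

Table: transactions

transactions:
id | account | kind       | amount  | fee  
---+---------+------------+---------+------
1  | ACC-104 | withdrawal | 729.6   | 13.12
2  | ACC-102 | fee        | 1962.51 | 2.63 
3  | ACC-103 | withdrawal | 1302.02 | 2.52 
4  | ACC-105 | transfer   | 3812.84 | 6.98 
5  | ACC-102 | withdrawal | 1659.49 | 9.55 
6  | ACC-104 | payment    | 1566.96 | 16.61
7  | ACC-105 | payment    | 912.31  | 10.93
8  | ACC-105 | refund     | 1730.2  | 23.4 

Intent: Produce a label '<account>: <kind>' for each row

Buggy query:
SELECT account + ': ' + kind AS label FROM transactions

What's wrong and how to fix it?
Bug: SQLite uses || for string concatenation; + coerces text to numbers (yielding 0)

Fix: Replace + with || to concatenate text

Corrected query:
SELECT account || ': ' || kind AS label FROM transactions

Result:
label              
-------------------
ACC-104: withdrawal
ACC-102: fee       
ACC-103: withdrawal
ACC-105: transfer  
ACC-102: withdrawal
ACC-104: payment   
ACC-105: payment   
ACC-105: refund    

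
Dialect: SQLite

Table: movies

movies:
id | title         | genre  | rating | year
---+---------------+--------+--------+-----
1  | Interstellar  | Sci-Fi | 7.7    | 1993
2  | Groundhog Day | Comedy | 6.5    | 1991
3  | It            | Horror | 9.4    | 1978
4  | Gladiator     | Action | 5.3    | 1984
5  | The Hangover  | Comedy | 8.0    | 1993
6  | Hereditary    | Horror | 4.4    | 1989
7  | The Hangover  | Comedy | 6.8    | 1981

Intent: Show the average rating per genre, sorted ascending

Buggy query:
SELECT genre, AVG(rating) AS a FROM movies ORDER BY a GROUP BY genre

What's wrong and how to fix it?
Bug: GROUP BY must precede ORDER BY

Fix: Reorder: SELECT … FROM … GROUP BY … ORDER BY …

Corrected query:
SELECT genre, AVG(rating) AS a FROM movies GROUP BY genre ORDER BY a

Result:
genre  | a  
-------+----
Action | 5.3
Horror | 6.9
Comedy | 7.1
Sci-Fi | 7.7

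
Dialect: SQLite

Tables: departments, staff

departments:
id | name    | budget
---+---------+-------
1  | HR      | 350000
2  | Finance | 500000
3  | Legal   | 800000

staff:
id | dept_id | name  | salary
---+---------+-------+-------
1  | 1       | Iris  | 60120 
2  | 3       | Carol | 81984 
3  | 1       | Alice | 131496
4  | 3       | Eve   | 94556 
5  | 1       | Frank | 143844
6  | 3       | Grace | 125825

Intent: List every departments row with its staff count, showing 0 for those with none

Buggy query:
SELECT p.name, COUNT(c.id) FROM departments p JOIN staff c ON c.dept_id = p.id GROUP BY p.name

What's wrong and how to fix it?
Bug: INNER JOIN drops departments rows that have no matching staff rows

Fix: Use LEFT JOIN so parents without children still appear (COUNT(c.id) gives 0)

Corrected query:
SELECT p.name, COUNT(c.id) FROM departments p LEFT JOIN staff c ON c.dept_id = p.id GROUP BY p.name

Result:
name    | COUNT(c.id)
--------+------------
Finance | 0          
HR      | 3          
Legal   | 3          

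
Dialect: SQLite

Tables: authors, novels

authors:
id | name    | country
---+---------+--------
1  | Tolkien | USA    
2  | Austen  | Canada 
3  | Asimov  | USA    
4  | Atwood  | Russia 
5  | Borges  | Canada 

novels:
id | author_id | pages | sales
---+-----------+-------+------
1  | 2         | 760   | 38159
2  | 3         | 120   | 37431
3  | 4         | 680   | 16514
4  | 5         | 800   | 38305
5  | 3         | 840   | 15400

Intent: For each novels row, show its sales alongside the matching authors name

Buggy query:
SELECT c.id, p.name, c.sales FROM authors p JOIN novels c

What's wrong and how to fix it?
Bug: JOIN with no ON clause produces a cartesian product; every novels row pairs with every authors row

Fix: Specify the join condition linking the foreign key to the parent id

Corrected query:
SELECT c.id, p.name, c.sales FROM authors p JOIN novels c ON c.author_id = p.id

Result:
id | name   | sales
---+--------+------
1  | Austen | 38159
2  | Asimov | 37431
3  | Atwood | 16514
4  | Borges | 38305
5  | Asimov | 15400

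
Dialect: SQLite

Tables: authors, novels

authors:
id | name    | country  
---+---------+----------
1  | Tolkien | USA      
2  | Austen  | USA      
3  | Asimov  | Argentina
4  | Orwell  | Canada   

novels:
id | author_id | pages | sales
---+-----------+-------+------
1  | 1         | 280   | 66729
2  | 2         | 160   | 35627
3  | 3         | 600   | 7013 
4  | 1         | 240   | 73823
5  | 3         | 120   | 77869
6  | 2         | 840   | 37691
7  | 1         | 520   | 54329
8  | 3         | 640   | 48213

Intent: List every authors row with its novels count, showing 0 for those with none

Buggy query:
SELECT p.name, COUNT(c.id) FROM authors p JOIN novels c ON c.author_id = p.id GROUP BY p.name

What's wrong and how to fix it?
Bug: An inner join excludes parents with zero children

Fix: Switch to LEFT JOIN to retain unmatched parent rows

Corrected query:
SELECT p.name, COUNT(c.id) FROM authors p LEFT JOIN novels c ON c.author_id = p.id GROUP BY p.name

Result:
name    | COUNT(c.id)
--------+------------
Asimov  | 3          
Austen  | 2          
Orwell  | 0          
Tolkien | 3          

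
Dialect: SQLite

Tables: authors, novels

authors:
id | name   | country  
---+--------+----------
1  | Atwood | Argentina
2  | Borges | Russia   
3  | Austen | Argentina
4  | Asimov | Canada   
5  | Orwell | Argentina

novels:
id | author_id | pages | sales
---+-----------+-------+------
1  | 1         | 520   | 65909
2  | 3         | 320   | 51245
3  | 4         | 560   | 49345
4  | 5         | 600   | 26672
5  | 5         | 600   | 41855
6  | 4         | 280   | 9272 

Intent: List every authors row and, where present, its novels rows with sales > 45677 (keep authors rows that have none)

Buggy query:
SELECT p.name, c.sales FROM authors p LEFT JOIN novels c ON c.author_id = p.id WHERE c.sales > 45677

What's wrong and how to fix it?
Bug: A WHERE condition on the right-hand table after LEFT JOIN drops unmatched parents

Fix: Put 'c.sales > 45677' in the JOIN's ON clause instead of WHERE

Corrected query:
SELECT p.name, c.sales FROM authors p LEFT JOIN novels c ON c.author_id = p.id AND c.sales > 45677

Result:
name   | sales
-------+------
Atwood | 65909
Borges | NULL 
Austen | 51245
Asimov | 49345
Orwell | NULL 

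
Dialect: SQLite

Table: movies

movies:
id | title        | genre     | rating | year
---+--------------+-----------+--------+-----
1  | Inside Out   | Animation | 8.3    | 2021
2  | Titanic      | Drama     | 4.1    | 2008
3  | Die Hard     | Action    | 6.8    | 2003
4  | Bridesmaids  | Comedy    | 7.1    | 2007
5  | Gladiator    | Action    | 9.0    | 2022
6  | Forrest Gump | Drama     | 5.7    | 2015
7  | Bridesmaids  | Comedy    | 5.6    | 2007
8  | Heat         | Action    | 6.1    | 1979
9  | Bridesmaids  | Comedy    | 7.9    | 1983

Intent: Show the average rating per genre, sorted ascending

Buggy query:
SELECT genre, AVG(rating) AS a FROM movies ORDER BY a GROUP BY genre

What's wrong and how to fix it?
Bug: ORDER BY appears before GROUP BY; SQL clause order requires GROUP BY first

Fix: Move ORDER BY to the end, after GROUP BY

Corrected query:
SELECT genre, AVG(rating) AS a FROM movies GROUP BY genre ORDER BY a

Result:
genre     | a       
----------+---------
Drama     | 4.9     
Comedy    | 6.866667
Action    | 7.3     
Animation | 8.3     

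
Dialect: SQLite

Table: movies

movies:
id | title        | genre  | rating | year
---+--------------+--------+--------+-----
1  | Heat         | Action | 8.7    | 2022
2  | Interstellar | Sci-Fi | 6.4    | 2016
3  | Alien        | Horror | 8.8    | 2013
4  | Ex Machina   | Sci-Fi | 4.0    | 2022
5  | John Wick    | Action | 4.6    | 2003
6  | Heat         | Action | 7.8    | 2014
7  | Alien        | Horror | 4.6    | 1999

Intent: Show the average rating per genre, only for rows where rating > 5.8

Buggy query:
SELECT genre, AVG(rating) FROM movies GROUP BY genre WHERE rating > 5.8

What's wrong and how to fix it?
Bug: WHERE cannot follow GROUP BY

Fix: Move the WHERE clause before GROUP BY

Corrected query:
SELECT genre, AVG(rating) FROM movies WHERE rating > 5.8 GROUP BY genre

Result:
genre  | AVG(rating)
-------+------------
Action | 8.25       
Horror | 8.8        
Sci-Fi | 6.4        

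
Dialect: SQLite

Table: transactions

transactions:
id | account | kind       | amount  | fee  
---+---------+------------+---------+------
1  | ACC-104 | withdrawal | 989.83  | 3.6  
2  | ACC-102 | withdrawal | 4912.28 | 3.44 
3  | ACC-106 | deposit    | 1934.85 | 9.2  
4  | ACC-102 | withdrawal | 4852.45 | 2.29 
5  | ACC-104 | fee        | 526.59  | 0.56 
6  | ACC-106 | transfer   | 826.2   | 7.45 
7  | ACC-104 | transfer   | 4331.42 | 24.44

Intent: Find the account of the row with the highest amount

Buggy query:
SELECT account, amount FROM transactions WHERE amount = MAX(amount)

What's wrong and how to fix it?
Bug: MAX(amount) is an aggregate and cannot be used directly in WHERE

Fix: Use a subquery: WHERE amount = (SELECT MAX(amount) FROM transactions)

Corrected query:
SELECT account, amount FROM transactions WHERE amount = (SELECT MAX(amount) FROM transactions)

Result:
account | amount 
--------+--------
ACC-102 | 4912.28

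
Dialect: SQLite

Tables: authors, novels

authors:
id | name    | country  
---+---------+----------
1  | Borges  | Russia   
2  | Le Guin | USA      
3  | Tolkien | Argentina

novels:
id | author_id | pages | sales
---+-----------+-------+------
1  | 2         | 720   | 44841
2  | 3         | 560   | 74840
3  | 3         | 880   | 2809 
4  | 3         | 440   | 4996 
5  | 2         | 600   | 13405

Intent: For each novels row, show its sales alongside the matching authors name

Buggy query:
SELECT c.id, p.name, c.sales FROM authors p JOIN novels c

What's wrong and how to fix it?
Bug: Missing join condition: each novels row is matched to all authors rows instead of just its own

Fix: Specify the join condition linking the foreign key to the parent id

Corrected query:
SELECT c.id, p.name, c.sales FROM authors p JOIN novels c ON c.author_id = p.id

Result:
id | name    | sales
---+---------+------
1  | Le Guin | 44841
2  | Tolkien | 74840
3  | Tolkien | 2809 
4  | Tolkien | 4996 
5  | Le Guin | 13405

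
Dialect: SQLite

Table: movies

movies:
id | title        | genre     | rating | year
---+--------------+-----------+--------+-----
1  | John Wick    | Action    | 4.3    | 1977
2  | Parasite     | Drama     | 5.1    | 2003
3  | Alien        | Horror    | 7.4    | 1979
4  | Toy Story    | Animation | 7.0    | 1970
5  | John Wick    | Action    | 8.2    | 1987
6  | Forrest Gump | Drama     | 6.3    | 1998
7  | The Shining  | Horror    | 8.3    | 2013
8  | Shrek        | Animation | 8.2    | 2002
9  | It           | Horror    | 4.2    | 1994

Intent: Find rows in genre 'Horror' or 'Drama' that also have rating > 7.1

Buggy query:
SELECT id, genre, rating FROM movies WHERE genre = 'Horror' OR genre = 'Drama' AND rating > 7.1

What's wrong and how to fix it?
Bug: AND binds tighter than OR, so this parses as genre = 'Horror' OR (genre = 'Drama' AND rating > 7.1)

Fix: Group the OR with parentheses (or use IN), then AND the threshold

Corrected query:
SELECT id, genre, rating FROM movies WHERE (genre = 'Horror' OR genre = 'Drama') AND rating > 7.1

Result:
id | genre  | rating
---+--------+-------
3  | Horror | 7.4   
7  | Horror | 8.3   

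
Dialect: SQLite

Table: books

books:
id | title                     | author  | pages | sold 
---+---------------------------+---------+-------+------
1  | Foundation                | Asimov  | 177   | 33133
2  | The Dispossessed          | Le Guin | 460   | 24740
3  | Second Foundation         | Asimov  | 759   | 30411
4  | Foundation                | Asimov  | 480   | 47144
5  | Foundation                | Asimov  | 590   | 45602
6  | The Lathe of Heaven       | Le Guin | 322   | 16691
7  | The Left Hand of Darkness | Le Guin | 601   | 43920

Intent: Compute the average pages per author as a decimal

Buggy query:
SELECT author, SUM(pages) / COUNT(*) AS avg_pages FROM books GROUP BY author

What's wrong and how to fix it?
Bug: Both operands are integers, so '/' performs integer division and truncates

Fix: Cast one side to REAL so the division keeps the fractional part

Corrected query:
SELECT author, SUM(pages) * 1.0 / COUNT(*) AS avg_pages FROM books GROUP BY author

Result:
author  | avg_pages
--------+----------
Asimov  | 501.5    
Le Guin | 461      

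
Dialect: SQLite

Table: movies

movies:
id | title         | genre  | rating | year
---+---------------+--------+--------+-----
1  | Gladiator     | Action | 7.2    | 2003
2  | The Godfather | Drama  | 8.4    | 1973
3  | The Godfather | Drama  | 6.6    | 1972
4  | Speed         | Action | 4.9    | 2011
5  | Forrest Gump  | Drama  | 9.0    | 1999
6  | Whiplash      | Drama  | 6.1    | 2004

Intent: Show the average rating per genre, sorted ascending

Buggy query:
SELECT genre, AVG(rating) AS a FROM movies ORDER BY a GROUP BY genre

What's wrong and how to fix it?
Bug: ORDER BY appears before GROUP BY; SQL clause order requires GROUP BY first

Fix: Move ORDER BY to the end, after GROUP BY

Corrected query:
SELECT genre, AVG(rating) AS a FROM movies GROUP BY genre ORDER BY a

Result:
genre  | a    
-------+------
Action | 6.05 
Drama  | 7.525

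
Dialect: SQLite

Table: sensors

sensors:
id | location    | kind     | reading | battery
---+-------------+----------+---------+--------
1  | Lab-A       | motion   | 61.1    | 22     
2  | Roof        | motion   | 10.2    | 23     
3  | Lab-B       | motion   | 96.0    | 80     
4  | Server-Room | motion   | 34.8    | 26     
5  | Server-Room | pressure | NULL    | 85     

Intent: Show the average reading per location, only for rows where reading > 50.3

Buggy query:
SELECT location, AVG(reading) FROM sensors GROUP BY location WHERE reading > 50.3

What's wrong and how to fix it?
Bug: Row-level WHERE must come before GROUP BY in the clause order

Fix: Move the WHERE clause before GROUP BY

Corrected query:
SELECT location, AVG(reading) FROM sensors WHERE reading > 50.3 GROUP BY location

Result:
location | AVG(reading)
---------+-------------
Lab-A    | 61.1        
Lab-B    | 96          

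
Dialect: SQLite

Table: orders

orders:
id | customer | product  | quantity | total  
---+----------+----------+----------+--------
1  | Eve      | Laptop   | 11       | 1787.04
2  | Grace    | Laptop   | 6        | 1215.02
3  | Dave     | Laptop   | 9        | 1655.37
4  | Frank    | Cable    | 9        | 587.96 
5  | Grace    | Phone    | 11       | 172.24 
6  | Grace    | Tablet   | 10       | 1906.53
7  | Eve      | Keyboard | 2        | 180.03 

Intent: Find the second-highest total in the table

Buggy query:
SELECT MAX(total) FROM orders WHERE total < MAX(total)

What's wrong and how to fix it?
Bug: MAX(total) on the right of the comparison is an aggregate-in-WHERE error

Fix: Put the inner MAX in a scalar subquery

Corrected query:
SELECT MAX(total) FROM orders WHERE total < (SELECT MAX(total) FROM orders)

Result:
MAX(total)
----------
1787.04   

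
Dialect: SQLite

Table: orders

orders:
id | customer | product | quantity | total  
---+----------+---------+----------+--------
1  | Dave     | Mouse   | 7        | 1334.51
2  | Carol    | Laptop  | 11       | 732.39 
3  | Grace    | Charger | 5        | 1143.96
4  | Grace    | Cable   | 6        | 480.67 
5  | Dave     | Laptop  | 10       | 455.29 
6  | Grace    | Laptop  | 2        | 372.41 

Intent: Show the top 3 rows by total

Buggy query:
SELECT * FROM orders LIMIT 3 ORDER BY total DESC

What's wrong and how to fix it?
Bug: ORDER BY cannot follow LIMIT; LIMIT is the final clause

Fix: Sort with ORDER BY, then apply LIMIT

Corrected query:
SELECT * FROM orders ORDER BY total DESC LIMIT 3

Result:
id | customer | product | quantity | total  
---+----------+---------+----------+--------
1  | Dave     | Mouse   | 7        | 1334.51
3  | Grace    | Charger | 5        | 1143.96
2  | Carol    | Laptop  | 11       | 732.39 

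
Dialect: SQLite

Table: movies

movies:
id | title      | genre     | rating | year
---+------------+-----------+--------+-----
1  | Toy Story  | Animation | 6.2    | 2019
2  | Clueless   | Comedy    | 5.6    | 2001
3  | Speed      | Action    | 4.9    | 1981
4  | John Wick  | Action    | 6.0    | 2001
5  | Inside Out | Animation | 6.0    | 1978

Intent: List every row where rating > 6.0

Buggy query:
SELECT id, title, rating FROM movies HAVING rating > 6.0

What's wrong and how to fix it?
Bug: HAVING filters the output of aggregation, but this query has no GROUP BY and no aggregate functions, so SQLite rejects it (HAVING clause on a non-aggregate query); the condition here is per row

Fix: Replace HAVING with WHERE since the condition applies to individual rows

Corrected query:
SELECT id, title, rating FROM movies WHERE rating > 6.0

Result:
id | title     | rating
---+-----------+-------
1  | Toy Story | 6.2   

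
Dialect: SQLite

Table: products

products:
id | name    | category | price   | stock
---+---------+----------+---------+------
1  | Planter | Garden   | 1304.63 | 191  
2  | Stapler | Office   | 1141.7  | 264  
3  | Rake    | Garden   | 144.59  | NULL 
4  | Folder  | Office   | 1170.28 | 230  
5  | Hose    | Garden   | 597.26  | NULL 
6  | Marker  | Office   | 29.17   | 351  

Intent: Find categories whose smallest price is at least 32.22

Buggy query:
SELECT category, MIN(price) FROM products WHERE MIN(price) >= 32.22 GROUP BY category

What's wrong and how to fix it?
Bug: Aggregates like MIN are computed per group after WHERE runs

Fix: Use HAVING for the per-group MIN condition

Corrected query:
SELECT category, MIN(price) FROM products GROUP BY category HAVING MIN(price) >= 32.22

Result:
category | MIN(price)
---------+-----------
Garden   | 144.59    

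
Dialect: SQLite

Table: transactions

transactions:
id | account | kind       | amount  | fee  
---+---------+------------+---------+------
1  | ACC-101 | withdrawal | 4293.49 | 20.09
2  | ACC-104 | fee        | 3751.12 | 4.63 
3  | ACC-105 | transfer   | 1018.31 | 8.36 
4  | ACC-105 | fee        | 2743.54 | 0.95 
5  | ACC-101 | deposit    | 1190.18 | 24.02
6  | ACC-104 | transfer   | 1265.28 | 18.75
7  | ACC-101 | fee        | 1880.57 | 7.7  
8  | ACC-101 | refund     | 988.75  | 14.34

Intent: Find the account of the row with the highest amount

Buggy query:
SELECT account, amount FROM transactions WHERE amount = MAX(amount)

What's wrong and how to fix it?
Bug: MAX(amount) is an aggregate and cannot be used directly in WHERE

Fix: Use a subquery: WHERE amount = (SELECT MAX(amount) FROM transactions)

Corrected query:
SELECT account, amount FROM transactions WHERE amount = (SELECT MAX(amount) FROM transactions)

Result:
account | amount 
--------+--------
ACC-101 | 4293.49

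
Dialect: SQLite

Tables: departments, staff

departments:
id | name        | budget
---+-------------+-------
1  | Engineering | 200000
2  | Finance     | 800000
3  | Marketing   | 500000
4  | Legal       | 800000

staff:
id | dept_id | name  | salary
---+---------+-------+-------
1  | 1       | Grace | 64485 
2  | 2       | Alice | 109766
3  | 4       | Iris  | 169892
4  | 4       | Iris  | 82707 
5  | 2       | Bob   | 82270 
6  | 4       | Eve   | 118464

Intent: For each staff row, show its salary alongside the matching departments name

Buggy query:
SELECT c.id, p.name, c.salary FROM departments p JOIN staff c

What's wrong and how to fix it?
Bug: Missing join condition: each staff row is matched to all departments rows instead of just its own

Fix: Add ON c.dept_id = p.id to the JOIN

Corrected query:
SELECT c.id, p.name, c.salary FROM departments p JOIN staff c ON c.dept_id = p.id

Result:
id | name        | salary
---+-------------+-------
1  | Engineering | 64485 
2  | Finance     | 109766
3  | Legal       | 169892
4  | Legal       | 82707 
5  | Finance     | 82270 
6  | Legal       | 118464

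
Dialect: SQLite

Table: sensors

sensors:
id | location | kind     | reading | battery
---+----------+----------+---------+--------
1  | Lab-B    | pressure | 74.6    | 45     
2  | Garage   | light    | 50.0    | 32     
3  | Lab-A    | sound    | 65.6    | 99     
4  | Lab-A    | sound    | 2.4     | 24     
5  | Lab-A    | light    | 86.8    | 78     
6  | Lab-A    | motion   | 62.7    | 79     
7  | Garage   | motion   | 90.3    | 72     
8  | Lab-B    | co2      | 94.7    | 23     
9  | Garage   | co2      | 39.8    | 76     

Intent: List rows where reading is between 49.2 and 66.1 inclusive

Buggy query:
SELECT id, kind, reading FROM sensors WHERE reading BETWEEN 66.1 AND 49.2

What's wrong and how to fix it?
Bug: The bounds are reversed; BETWEEN a AND b requires a <= b to match anything

Fix: Write BETWEEN 49.2 AND 66.1

Corrected query:
SELECT id, kind, reading FROM sensors WHERE reading BETWEEN 49.2 AND 66.1

Result:
id | kind   | reading
---+--------+--------
2  | light  | 50     
3  | sound  | 65.6   
6  | motion | 62.7   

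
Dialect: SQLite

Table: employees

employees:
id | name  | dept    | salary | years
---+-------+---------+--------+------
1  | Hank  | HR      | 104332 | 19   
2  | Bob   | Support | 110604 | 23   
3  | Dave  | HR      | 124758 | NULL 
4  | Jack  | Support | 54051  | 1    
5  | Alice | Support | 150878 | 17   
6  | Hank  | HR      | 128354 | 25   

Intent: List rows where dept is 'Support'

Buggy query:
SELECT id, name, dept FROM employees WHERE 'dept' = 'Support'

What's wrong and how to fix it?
Bug: Single quotes denote string literals in SQL; the column name is being compared as a constant string

Fix: Remove the quotes around the column name (or use double quotes for an identifier)

Corrected query:
SELECT id, name, dept FROM employees WHERE dept = 'Support'

Result:
id | name  | dept   
---+-------+--------
2  | Bob   | Support
4  | Jack  | Support
5  | Alice | Support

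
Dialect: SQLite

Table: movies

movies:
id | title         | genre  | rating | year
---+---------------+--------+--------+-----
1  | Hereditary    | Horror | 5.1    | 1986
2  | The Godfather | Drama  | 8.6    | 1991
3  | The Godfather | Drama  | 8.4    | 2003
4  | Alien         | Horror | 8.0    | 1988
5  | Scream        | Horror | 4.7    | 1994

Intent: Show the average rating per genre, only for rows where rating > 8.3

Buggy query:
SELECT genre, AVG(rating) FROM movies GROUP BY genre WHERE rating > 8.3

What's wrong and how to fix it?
Bug: WHERE cannot follow GROUP BY

Fix: Move the WHERE clause before GROUP BY

Corrected query:
SELECT genre, AVG(rating) FROM movies WHERE rating > 8.3 GROUP BY genre

Result:
genre | AVG(rating)
------+------------
Drama | 8.5        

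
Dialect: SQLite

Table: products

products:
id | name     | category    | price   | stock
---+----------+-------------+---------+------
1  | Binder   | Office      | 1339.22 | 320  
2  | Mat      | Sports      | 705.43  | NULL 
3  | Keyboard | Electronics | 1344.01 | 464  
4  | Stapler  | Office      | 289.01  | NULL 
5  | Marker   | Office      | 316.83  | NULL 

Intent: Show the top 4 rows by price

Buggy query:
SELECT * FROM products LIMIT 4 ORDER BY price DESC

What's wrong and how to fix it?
Bug: ORDER BY cannot follow LIMIT; LIMIT is the final clause

Fix: Sort with ORDER BY, then apply LIMIT

Corrected query:
SELECT * FROM products ORDER BY price DESC LIMIT 4

Result:
id | name     | category    | price   | stock
---+----------+-------------+---------+------
3  | Keyboard | Electronics | 1344.01 | 464  
1  | Binder   | Office      | 1339.22 | 320  
2  | Mat      | Sports      | 705.43  | NULL 
5  | Marker   | Office      | 316.83  | NULL 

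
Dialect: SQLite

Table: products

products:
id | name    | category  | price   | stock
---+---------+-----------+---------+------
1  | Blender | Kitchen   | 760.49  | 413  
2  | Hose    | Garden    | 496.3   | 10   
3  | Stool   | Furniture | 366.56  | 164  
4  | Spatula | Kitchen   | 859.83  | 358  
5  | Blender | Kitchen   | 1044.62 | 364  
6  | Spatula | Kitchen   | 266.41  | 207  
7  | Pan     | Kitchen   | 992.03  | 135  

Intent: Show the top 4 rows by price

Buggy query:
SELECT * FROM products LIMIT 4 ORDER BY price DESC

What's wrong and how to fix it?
Bug: LIMIT must come after ORDER BY

Fix: Swap the clauses: ORDER BY first, then LIMIT

Corrected query:
SELECT * FROM products ORDER BY price DESC LIMIT 4

Result:
id | name    | category | price   | stock
---+---------+----------+---------+------
5  | Blender | Kitchen  | 1044.62 | 364  
7  | Pan     | Kitchen  | 992.03  | 135  
4  | Spatula | Kitchen  | 859.83  | 358  
1  | Blender | Kitchen  | 760.49  | 413  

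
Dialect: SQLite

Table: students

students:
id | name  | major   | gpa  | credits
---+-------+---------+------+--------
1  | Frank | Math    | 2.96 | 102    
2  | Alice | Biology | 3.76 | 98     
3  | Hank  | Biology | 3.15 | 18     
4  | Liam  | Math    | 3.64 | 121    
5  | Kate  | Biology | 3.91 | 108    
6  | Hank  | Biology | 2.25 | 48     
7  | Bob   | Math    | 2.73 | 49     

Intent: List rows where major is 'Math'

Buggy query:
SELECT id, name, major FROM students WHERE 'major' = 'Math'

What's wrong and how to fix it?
Bug: Single quotes denote string literals in SQL; the column name is being compared as a constant string

Fix: Remove the quotes around the column name (or use double quotes for an identifier)

Corrected query:
SELECT id, name, major FROM students WHERE major = 'Math'

Result:
id | name  | major
---+-------+------
1  | Frank | Math 
4  | Liam  | Math 
7  | Bob   | Math 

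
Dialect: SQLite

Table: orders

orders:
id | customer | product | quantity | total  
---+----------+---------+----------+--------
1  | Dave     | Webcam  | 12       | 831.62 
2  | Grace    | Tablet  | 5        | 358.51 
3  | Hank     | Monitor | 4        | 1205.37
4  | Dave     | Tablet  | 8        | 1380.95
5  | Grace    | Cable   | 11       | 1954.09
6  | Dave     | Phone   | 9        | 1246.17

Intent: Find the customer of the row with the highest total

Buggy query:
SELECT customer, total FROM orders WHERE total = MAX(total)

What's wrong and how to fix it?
Bug: WHERE is evaluated per row; an aggregate over the whole table isn't defined there

Fix: Use a subquery: WHERE total = (SELECT MAX(total) FROM orders)

Corrected query:
SELECT customer, total FROM orders WHERE total = (SELECT MAX(total) FROM orders)

Result:
customer | total  
---------+--------
Grace    | 1954.09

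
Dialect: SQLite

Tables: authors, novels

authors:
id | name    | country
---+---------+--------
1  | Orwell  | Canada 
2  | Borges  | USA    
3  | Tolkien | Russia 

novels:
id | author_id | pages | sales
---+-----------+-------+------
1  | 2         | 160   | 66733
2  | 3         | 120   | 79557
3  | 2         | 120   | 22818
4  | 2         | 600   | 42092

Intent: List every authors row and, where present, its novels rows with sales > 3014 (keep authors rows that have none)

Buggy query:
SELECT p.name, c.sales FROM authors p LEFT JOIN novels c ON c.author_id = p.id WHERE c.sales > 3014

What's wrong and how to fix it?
Bug: A WHERE condition on the right-hand table after LEFT JOIN drops unmatched parents

Fix: Move the right-table condition into the ON clause so unmatched parents are kept

Corrected query:
SELECT p.name, c.sales FROM authors p LEFT JOIN novels c ON c.author_id = p.id AND c.sales > 3014

Result:
name    | sales
--------+------
Orwell  | NULL 
Borges  | 22818
Borges  | 42092
Borges  | 66733
Tolkien | 79557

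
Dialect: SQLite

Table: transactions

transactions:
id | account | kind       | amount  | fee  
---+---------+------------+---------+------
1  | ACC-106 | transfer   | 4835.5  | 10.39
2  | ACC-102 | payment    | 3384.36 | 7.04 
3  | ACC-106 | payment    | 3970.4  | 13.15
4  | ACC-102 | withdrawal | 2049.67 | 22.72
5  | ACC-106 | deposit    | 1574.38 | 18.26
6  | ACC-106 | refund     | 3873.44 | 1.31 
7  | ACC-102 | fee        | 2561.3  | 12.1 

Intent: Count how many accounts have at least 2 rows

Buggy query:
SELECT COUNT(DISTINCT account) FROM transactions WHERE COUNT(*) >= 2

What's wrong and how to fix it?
Bug: WHERE filters individual rows, not groups, so a group-level COUNT is invalid there

Fix: Use a subquery that GROUPs and filters with HAVING, then count its rows

Corrected query:
SELECT COUNT(*) FROM (SELECT account FROM transactions GROUP BY account HAVING COUNT(*) >= 2)

Result:
COUNT(*)
--------
2       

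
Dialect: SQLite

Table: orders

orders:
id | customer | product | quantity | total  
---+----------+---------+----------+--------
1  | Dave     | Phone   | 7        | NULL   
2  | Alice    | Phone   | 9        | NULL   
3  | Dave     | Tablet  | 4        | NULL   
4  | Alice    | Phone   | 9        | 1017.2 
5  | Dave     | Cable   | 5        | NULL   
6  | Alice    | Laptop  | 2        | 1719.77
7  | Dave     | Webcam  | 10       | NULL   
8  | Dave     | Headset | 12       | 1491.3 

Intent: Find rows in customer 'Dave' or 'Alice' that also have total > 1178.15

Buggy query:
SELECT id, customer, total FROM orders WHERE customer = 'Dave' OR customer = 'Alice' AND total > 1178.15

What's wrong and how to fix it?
Bug: Without parentheses, AND is evaluated before OR, so the total filter only applies to the 'Alice' branch

Fix: Group the OR with parentheses (or use IN), then AND the threshold

Corrected query:
SELECT id, customer, total FROM orders WHERE (customer = 'Dave' OR customer = 'Alice') AND total > 1178.15

Result:
id | customer | total  
---+----------+--------
6  | Alice    | 1719.77
8  | Dave     | 1491.3 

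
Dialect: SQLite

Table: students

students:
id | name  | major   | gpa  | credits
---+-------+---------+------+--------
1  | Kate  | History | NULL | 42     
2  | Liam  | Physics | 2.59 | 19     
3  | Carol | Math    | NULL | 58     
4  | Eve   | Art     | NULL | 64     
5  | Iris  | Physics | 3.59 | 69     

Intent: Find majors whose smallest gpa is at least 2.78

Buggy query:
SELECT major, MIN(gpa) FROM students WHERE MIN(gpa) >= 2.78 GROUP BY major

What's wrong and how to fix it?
Bug: MIN() in WHERE is a misuse of aggregate

Fix: Replace WHERE with HAVING after the GROUP BY

Corrected query:
SELECT major, MIN(gpa) FROM students GROUP BY major HAVING MIN(gpa) >= 2.78

Result:
(no rows)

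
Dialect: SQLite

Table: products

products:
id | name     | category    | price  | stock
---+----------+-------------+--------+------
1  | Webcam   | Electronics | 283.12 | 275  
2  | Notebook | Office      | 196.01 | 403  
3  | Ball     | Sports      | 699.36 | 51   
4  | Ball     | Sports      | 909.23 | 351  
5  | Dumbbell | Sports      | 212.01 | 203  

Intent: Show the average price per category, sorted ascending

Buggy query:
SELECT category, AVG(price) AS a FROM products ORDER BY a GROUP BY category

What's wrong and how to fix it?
Bug: ORDER BY appears before GROUP BY; SQL clause order requires GROUP BY first

Fix: Move ORDER BY to the end, after GROUP BY

Corrected query:
SELECT category, AVG(price) AS a FROM products GROUP BY category ORDER BY a

Result:
category    | a         
------------+-----------
Office      | 196.01    
Electronics | 283.12    
Sports      | 606.866667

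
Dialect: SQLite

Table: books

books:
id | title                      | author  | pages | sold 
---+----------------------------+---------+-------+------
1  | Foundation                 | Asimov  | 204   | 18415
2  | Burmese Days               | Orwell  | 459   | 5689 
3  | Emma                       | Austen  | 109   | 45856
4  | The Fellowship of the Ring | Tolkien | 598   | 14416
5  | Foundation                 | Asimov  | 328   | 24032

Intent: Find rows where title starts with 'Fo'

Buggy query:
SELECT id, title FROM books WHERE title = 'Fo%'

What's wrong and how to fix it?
Bug: '=' compares the literal string including the % character; pattern matching needs LIKE

Fix: Use LIKE for wildcard pattern matching

Corrected query:
SELECT id, title FROM books WHERE title LIKE 'Fo%'

Result:
id | title     
---+-----------
1  | Foundation
5  | Foundation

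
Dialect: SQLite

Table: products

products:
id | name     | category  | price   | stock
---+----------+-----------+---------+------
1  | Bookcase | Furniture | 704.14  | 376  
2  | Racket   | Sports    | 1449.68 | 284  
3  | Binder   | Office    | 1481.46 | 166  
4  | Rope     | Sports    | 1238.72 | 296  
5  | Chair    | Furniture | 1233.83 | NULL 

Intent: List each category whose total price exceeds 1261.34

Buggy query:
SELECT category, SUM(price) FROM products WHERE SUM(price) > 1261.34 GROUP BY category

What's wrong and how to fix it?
Bug: SUM(price) is an aggregate, but WHERE filters rows before aggregation

Fix: Move the aggregate condition to a HAVING clause

Corrected query:
SELECT category, SUM(price) FROM products GROUP BY category HAVING SUM(price) > 1261.34

Result:
category  | SUM(price)
----------+-----------
Furniture | 1937.97   
Office    | 1481.46   
Sports    | 2688.4    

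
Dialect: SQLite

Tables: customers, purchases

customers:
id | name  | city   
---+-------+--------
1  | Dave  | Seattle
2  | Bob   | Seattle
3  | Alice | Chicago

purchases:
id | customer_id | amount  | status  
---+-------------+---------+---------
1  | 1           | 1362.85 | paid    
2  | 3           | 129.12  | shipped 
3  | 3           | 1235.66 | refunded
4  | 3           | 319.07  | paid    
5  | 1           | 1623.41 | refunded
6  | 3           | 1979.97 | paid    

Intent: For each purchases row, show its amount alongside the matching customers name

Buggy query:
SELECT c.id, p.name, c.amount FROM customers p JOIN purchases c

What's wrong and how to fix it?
Bug: JOIN with no ON clause produces a cartesian product; every purchases row pairs with every customers row

Fix: Specify the join condition linking the foreign key to the parent id

Corrected query:
SELECT c.id, p.name, c.amount FROM customers p JOIN purchases c ON c.customer_id = p.id

Result:
id | name  | amount 
---+-------+--------
1  | Dave  | 1362.85
2  | Alice | 129.12 
3  | Alice | 1235.66
4  | Alice | 319.07 
5  | Dave  | 1623.41
6  | Alice | 1979.97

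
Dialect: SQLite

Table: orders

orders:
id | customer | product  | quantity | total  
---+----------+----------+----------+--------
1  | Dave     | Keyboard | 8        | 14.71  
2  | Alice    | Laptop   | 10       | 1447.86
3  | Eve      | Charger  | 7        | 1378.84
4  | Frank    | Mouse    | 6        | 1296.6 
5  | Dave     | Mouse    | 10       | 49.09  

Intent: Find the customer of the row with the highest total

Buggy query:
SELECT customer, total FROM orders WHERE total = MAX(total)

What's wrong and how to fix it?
Bug: WHERE is evaluated per row; an aggregate over the whole table isn't defined there

Fix: Use a subquery: WHERE total = (SELECT MAX(total) FROM orders)

Corrected query:
SELECT customer, total FROM orders WHERE total = (SELECT MAX(total) FROM orders)

Result:
customer | total  
---------+--------
Alice    | 1447.86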